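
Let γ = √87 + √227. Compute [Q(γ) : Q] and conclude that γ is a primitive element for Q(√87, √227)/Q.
[Q(γ) : Q] = 4 (equivalently, Q(γ) = Q(√87, √227))

Obviously Q(γ) ⊆ Q(√87, √227), and [Q(√87, √227):Q] = 4 (since 87, 227 are distinct squarefree integers > 1 with 19749 not a perfect square). To show equality we compute the minimal polynomial of γ. From γ = √87 + √227: γ^2 = 87 + 2√(19749) + 227 = 314 + 2√(19749), so γ^2 - 314 = 2√(19749); squaring, (γ^2 - 314)^2 = 4·19749, i.e. γ^4 - 628γ^2 + 98596 - 78996 = 0, i.e. γ^4 - 628γ^2 + 19600 = 0. So γ is a root of x^4 - 628x^2 + 19600. This polynomial is irreducible over Q: it has no rational root (each ±√87 ± √227 is irrational), and any factorization into two quadratics over Q would force √(19749) ∈ Q (pairing opposite roots) or √87, √227 ∈ Q (other pairings), all impossible. Hence [Q(γ):Q] = 4 = [Q(√87, √227):Q], so Q(γ) = Q(√87, √227).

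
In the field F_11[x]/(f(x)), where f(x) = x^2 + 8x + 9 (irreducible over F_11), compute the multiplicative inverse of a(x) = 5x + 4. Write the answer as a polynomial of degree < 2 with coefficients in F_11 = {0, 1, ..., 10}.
a(x)^(-1) ≡ 7x + 2 (mod f(x))

Since f is irreducible over F_11, F_11[x]/(f) is a field and a(x) ≠ 0 has an inverse. Apply the extended Euclidean algorithm to f(x) and a(x) in F_11[x]: f(x) = (9x + 1)·a(x) + (5). The last nonzero remainder is the constant 5 = gcd(f, a) in F_11. Back-substituting through the division chain expresses 5 = s(x)·a(x) + t(x)·f(x) with s(x) ≡ 2x + 10 (mod f), so (2x + 10)·a(x) ≡ 5 (mod f). Multiplying by 5^(-1) ≡ 9 in F_11 gives a(x)^(-1) ≡ 9·(2x + 10) ≡ 7x + 2 (mod f). Check: (5x + 4)·(7x + 2) = 2x^2 + 5x + 8 ≡ 1 (mod x^2 + 8x + 9).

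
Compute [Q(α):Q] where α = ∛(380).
[Q(α):Q] = 3

The minimal polynomial of α is x^3 - 380, irreducible over Q since 380 is not a perfect cube (so x^3 - 380 has no rational root). Hence [Q(α):Q] = deg(m_α) = 3.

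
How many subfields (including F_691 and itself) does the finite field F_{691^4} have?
F_{691^4} has 3 subfields

The subfields of F_{p^n} are exactly the fields F_{p^d} for d | n (each is the fixed field of the unique index-d subgroup of Gal(F_{p^n}/F_p) ≅ Z/nZ). The divisors of n = 4 are {1, 2, 4}, giving 3 subfields: F_{691^1}, F_{691^2}, F_{691^4}.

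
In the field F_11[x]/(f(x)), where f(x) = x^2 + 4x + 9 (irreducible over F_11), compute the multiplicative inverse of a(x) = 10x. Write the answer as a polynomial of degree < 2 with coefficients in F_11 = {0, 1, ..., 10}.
a(x)^(-1) ≡ 5x + 9 (mod f(x))

Since f is irreducible over F_11, F_11[x]/(f) is a field and a(x) ≠ 0 has an inverse. Apply the extended Euclidean algorithm to f(x) and a(x) in F_11[x]: f(x) = (10x + 7)·a(x) + (9). The last nonzero remainder is the constant 9 = gcd(f, a) in F_11. Back-substituting through the division chain expresses 9 = s(x)·a(x) + t(x)·f(x) with s(x) ≡ x + 4 (mod f), so (x + 4)·a(x) ≡ 9 (mod f). Multiplying by 9^(-1) ≡ 5 in F_11 gives a(x)^(-1) ≡ 5·(x + 4) ≡ 5x + 9 (mod f). Check: (10x)·(5x + 9) = 6x^2 + 2x ≡ 1 (mod x^2 + 4x + 9).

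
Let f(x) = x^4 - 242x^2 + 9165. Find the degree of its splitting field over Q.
[K : Q] = 4

Solving the quadratic in x^2: x^2 = (242 ± √(242^2 - 4·9165))/2 = (242 ± √21904)/2 = (242 ± 148)/2, giving x^2 = 47 or x^2 = 195. So f(x) = (x^2 - 47)(x^2 - 195) and the roots of f are ±√47, ±√195. Hence the splitting field is K = Q(√47, √195). Since 47 and 195 are distinct squarefree integers > 1, their product 9165 is not a perfect square, so √195 ∉ Q(√47). By the tower law [K:Q] = [Q(√47,√195):Q(√47)] · [Q(√47):Q] = 2 · 2 = 4.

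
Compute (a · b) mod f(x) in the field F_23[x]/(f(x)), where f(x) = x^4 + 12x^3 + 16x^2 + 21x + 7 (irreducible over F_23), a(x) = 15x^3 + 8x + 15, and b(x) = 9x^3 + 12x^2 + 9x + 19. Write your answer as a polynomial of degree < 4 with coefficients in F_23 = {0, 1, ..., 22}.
a · b ≡ 5x^3 + 9x^2 + 12x + 15 (mod f(x))

Multiply in F_23[x]: a(x)·b(x) = (15x^3 + 8x + 15)·(9x^3 + 12x^2 + 9x + 19) = 20x^6 + 19x^5 + 10x^3 + 22x^2 + 11x + 9. This has degree ≥ 4, so divide by f(x) over F_23: 20x^6 + 19x^5 + 10x^3 + 22x^2 + 11x + 9 = (20x^2 + 9x + 9)·(x^4 + 12x^3 + 16x^2 + 21x + 7) + (5x^3 + 9x^2 + 12x + 15). Hence a·b ≡ 5x^3 + 9x^2 + 12x + 15 (mod f). (F_23[x]/(f) is a field with 23^4 = 279841 elements since f is irreducible of degree 4.)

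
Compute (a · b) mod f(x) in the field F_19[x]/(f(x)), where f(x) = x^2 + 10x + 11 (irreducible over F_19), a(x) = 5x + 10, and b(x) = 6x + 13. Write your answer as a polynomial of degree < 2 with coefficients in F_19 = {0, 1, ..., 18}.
a · b ≡ 15x + 9 (mod f(x))

Multiply in F_19[x]: a(x)·b(x) = (5x + 10)·(6x + 13) = 11x^2 + 11x + 16. This has degree ≥ 2, so divide by f(x) over F_19: 11x^2 + 11x + 16 = (11)·(x^2 + 10x + 11) + (15x + 9). Hence a·b ≡ 15x + 9 (mod f). (F_19[x]/(f) is a field with 19^2 = 361 elements since f is irreducible of degree 2.)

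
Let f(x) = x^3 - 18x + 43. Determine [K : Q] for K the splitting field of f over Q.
[K : Q] = 6

By the rational root test, any rational root of the monic integer polynomial f(x) = x^3 - 18x + 43 must be an integer dividing the constant term 43, i.e. one of ±{1, 43}. Evaluating: f(1) = 26, f(-1) = 60, f(43) = 78776, f(-43) = -78690; none is 0, so f has no rational root and is therefore irreducible over Q (a cubic with no linear factor over a field is irreducible). For an irreducible cubic, the Galois group is A_3 or S_3 according as the discriminant disc(f) = -4a^3 - 27b^2 = -4·(-18)^3 - 27·(43)^2 = -26595 is or is not a square in Q. Here disc(f) = -26595 is not a perfect square in Q, so the Galois group of f over Q is not contained in A_3 and must be all of S_3. The splitting field has degree |S_3| = 6 over Q, so [K : Q] = 6.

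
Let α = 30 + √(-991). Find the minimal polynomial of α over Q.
m_α(x) = x^2 - 60x + 1891

From α - 30 = √(-991), squaring gives (α - 30)^2 = -991, i.e. α^2 - 60α + 900 = -991, so α^2 - 60α + 1891 = 0. The discriminant of x^2 - 60x + 1891 is (-60)^2 - 4·(1891) = 3600 - 7564 = -3964, and 4·(-991) is not a perfect square in Q since -991 is squarefree and ≠ 1. Hence x^2 - 60x + 1891 is irreducible over Q and is the minimal polynomial of α.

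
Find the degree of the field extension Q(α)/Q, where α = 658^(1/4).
[Q(α):Q] = 4

α is a root of x^4 - 658. By Eisenstein's criterion at the prime p = 2 (which divides the constant term 658 but p^2 = 4 does not, since 658 is squarefree), x^4 - 658 is irreducible over Q. Hence [Q(α):Q] = 4.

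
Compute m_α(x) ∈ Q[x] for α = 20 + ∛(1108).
m_α(x) = x^3 - 60x^2 + 1200x - 9108

Set β = α - 20 = ∛(1108), so β^3 = 1108. Then (α - 20)^3 - 1108 = 0, i.e. α is a root of g(x) = (x - 20)^3 - 1108 = x^3 - 60x^2 + 1200x - 9108. Since g(x) = h(x - 20) where h(x) = x^3 - 1108, and h is irreducible over Q (because 1108 is not a perfect cube, so h has no rational root, and a monic cubic with no rational root is irreducible), g is also irreducible (irreducibility is preserved under the substitution x → x - 20). Hence m_α(x) = x^3 - 60x^2 + 1200x - 9108.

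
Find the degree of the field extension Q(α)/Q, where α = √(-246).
[Q(α):Q] = 2

[Q(α):Q] equals the degree of the minimal polynomial of α. Here α^2 = -246 and x^2 + 246 is irreducible (d = -246 is squarefree, ≠ 1, hence not a square), so deg(m_α) = 2. Thus [Q(α):Q] = 2.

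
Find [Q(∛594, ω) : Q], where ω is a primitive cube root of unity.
[Q(∛594, ω) : Q] = 6

[Q(∛594):Q] = 3 (min poly x^3 - 594, irreducible since 594 is not a perfect cube). [Q(ω):Q] = 2 (min poly x^2 + x + 1). Since Q(∛594) ⊂ R and ω ∉ R, we have ω ∉ Q(∛594), so x^2 + x + 1 remains irreducible over Q(∛594) and [Q(∛594, ω) : Q(∛594)] = 2. By the tower law, [Q(∛594, ω) : Q] = 3 · 2 = 6. (In fact Q(∛594, ω) is the splitting field of x^3 - 594 over Q.)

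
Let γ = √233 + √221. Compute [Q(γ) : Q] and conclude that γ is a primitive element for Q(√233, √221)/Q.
[Q(γ) : Q] = 4 (equivalently, Q(γ) = Q(√233, √221))

Obviously Q(γ) ⊆ Q(√233, √221), and [Q(√233, √221):Q] = 4 (since 233, 221 are distinct squarefree integers > 1 with 51493 not a perfect square). To show equality we compute the minimal polynomial of γ. From γ = √233 + √221: γ^2 = 233 + 2√(51493) + 221 = 454 + 2√(51493), so γ^2 - 454 = 2√(51493); squaring, (γ^2 - 454)^2 = 4·51493, i.e. γ^4 - 908γ^2 + 206116 - 205972 = 0, i.e. γ^4 - 908γ^2 + 144 = 0. So γ is a root of x^4 - 908x^2 + 144. This polynomial is irreducible over Q: it has no rational root (each ±√233 ± √221 is irrational), and any factorization into two quadratics over Q would force √(51493) ∈ Q (pairing opposite roots) or √233, √221 ∈ Q (other pairings), all impossible. Hence [Q(γ):Q] = 4 = [Q(√233, √221):Q], so Q(γ) = Q(√233, √221).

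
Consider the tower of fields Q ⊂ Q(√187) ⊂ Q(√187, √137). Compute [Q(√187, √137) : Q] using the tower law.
[Q(√187, √137) : Q] = 4

[Q(√187):Q] = 2 (min poly x^2 - 187, irreducible since 187 is squarefree > 1). For the top step, suppose √137 ∈ Q(√187), say √137 = c + d√187 with c, d ∈ Q. Squaring: 137 = c^2 + 187d^2 + 2cd√187. Since √187 ∉ Q this forces 2cd = 0. If d = 0 then √137 = c ∈ Q, contradicting 137 squarefree > 1. If c = 0 then 137 = 187d^2, so 187·137 = (187d)^2 is a perfect square in Q — but 187·137 = 25619 is not a perfect square (since 187 and 137 are distinct squarefree integers). Contradiction. Hence √137 ∉ Q(√187), so x^2 - 137 stays irreducible over Q(√187) and [Q(√187, √137) : Q(√187)] = 2. By the tower law, [Q(√187, √137) : Q] = 2 · 2 = 4.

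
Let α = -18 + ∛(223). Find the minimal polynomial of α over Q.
m_α(x) = x^3 + 54x^2 + 972x + 5609

Set β = α + 18 = ∛(223), so β^3 = 223. Then (α + 18)^3 - 223 = 0, i.e. α is a root of g(x) = (x + 18)^3 - 223 = x^3 + 54x^2 + 972x + 5609. Since g(x) = h(x + 18) where h(x) = x^3 - 223, and h is irreducible over Q (because 223 is not a perfect cube, so h has no rational root, and a monic cubic with no rational root is irreducible), g is also irreducible (irreducibility is preserved under the substitution x → x + 18). Hence m_α(x) = x^3 + 54x^2 + 972x + 5609.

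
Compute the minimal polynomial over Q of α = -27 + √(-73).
m_α(x) = x^2 + 54x + 802

From α + 27 = √(-73), squaring gives (α + 27)^2 = -73, i.e. α^2 + 54α + 729 = -73, so α^2 + 54α + 802 = 0. The discriminant of x^2 + 54x + 802 is (54)^2 - 4·(802) = 2916 - 3208 = -292, and 4·(-73) is not a perfect square in Q since -73 is squarefree and ≠ 1. Hence x^2 + 54x + 802 is irreducible over Q and is the minimal polynomial of α.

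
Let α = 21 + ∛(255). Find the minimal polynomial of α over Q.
m_α(x) = x^3 - 63x^2 + 1323x - 9516

Set β = α - 21 = ∛(255), so β^3 = 255. Then (α - 21)^3 - 255 = 0, i.e. α is a root of g(x) = (x - 21)^3 - 255 = x^3 - 63x^2 + 1323x - 9516. Since g(x) = h(x - 21) where h(x) = x^3 - 255, and h is irreducible over Q (because 255 is not a perfect cube, so h has no rational root, and a monic cubic with no rational root is irreducible), g is also irreducible (irreducibility is preserved under the substitution x → x - 21). Hence m_α(x) = x^3 - 63x^2 + 1323x - 9516.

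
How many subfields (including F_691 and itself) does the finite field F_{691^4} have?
F_{691^4} has 3 subfields

The subfields of F_{p^n} are exactly the fields F_{p^d} for d | n (each is the fixed field of the unique index-d subgroup of Gal(F_{p^n}/F_p) ≅ Z/nZ). The divisors of n = 4 are {1, 2, 4}, giving 3 subfields: F_{691^1}, F_{691^2}, F_{691^4}.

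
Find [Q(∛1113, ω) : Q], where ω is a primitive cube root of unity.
[Q(∛1113, ω) : Q] = 6

[Q(∛1113):Q] = 3 (min poly x^3 - 1113, irreducible since 1113 is not a perfect cube). [Q(ω):Q] = 2 (min poly x^2 + x + 1). Since Q(∛1113) ⊂ R and ω ∉ R, we have ω ∉ Q(∛1113), so x^2 + x + 1 remains irreducible over Q(∛1113) and [Q(∛1113, ω) : Q(∛1113)] = 2. By the tower law, [Q(∛1113, ω) : Q] = 3 · 2 = 6. (In fact Q(∛1113, ω) is the splitting field of x^3 - 1113 over Q.)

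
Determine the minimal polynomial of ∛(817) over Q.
m_α(x) = x^3 - 817

α satisfies α^3 = 817, so x^3 - 817 annihilates α. By the rational root test, a rational root p/q (in lowest terms) of x^3 - 817 would satisfy p^3 = 817 q^3, forcing q = 1 and p^3 = 817; but 817 is not a perfect cube, contradiction. A monic cubic over Q with no rational root is irreducible (any nontrivial factorization would include a linear factor). Hence x^3 - 817 is the minimal polynomial of α, and in particular [Q(α):Q] = 3.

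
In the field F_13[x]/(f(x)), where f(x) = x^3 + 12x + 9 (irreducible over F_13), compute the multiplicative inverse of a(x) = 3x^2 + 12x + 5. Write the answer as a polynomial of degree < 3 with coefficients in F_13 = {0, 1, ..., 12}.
a(x)^(-1) ≡ 12x^2 + 8x + 1 (mod f(x))

Since f is irreducible over F_13, F_13[x]/(f) is a field and a(x) ≠ 0 has an inverse. Apply the extended Euclidean algorithm to f(x) and a(x) in F_13[x]: f(x) = (9x + 3)·a(x) + (9x + 7);  a(x) = (9x + 3)·(9x + 7) + (10). The last nonzero remainder is the constant 10 = gcd(f, a) in F_13. Back-substituting through the division chain expresses 10 = s(x)·a(x) + t(x)·f(x) with s(x) ≡ 3x^2 + 2x + 10 (mod f), so (3x^2 + 2x + 10)·a(x) ≡ 10 (mod f). Multiplying by 10^(-1) ≡ 4 in F_13 gives a(x)^(-1) ≡ 4·(3x^2 + 2x + 10) ≡ 12x^2 + 8x + 1 (mod f). Check: (3x^2 + 12x + 5)·(12x^2 + 8x + 1) = 10x^4 + 12x^3 + 3x^2 + 5 ≡ 1 (mod x^3 + 12x + 9).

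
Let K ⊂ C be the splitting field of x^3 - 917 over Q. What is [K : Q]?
[K : Q] = 6

The roots of x^3 - 917 are ∛917, ω∛917, ω^2∛917 where ω = e^(2πi/3) is a primitive cube root of unity, so K = Q(∛917, ω). Now [Q(∛917):Q] = 3 (since 917 is not a perfect cube, x^3 - 917 is irreducible) and [Q(ω):Q] = 2. Both 2 and 3 divide [K:Q], and [K:Q] ≤ 3·2 = 6, so [K:Q] = 6. (Equivalently: Q(∛917) ⊂ R but ω ∉ R, so [K : Q(∛917)] = 2.)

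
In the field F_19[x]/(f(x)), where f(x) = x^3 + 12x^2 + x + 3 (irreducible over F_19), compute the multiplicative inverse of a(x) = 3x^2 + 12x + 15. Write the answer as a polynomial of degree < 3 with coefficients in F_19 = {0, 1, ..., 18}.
a(x)^(-1) ≡ 2x^2 + 4x + 3 (mod f(x))

Since f is irreducible over F_19, F_19[x]/(f) is a field and a(x) ≠ 0 has an inverse. Apply the extended Euclidean algorithm to f(x) and a(x) in F_19[x]: f(x) = (13x + 9)·a(x) + (2x + 1);  a(x) = (11x + 10)·(2x + 1) + (5). The last nonzero remainder is the constant 5 = gcd(f, a) in F_19. Back-substituting through the division chain expresses 5 = s(x)·a(x) + t(x)·f(x) with s(x) ≡ 10x^2 + x + 15 (mod f), so (10x^2 + x + 15)·a(x) ≡ 5 (mod f). Multiplying by 5^(-1) ≡ 4 in F_19 gives a(x)^(-1) ≡ 4·(10x^2 + x + 15) ≡ 2x^2 + 4x + 3 (mod f). Check: (3x^2 + 12x + 15)·(2x^2 + 4x + 3) = 6x^4 + 17x^3 + 11x^2 + x + 7 ≡ 1 (mod x^3 + 12x^2 + x + 3).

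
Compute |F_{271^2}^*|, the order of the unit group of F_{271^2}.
|F_{271^2}^*| = 73440

F_{271^2} has 271^2 = 73441 elements; its multiplicative group consists of all nonzero elements, so |F_{271^2}^*| = 73441 - 1 = 73440. (It is cyclic since any finite subgroup of the multiplicative group of a field is cyclic.)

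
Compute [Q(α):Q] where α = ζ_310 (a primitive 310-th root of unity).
[Q(α):Q] = 120

The minimal polynomial of ζ_310 over Q is the 310-th cyclotomic polynomial Φ_310(x), which is irreducible over Q and has degree φ(310) = 120. Hence [Q(α):Q] = φ(310) = 120.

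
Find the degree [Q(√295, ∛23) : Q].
[Q(√295, ∛23) : Q] = 6

Let L = Q(√295, ∛23). Since Q(√295) ⊂ L and [Q(√295):Q] = 2, the tower law gives 2 | [L:Q]. Likewise Q(∛23) ⊂ L with [Q(∛23):Q] = 3 (because 23 is not a perfect cube), so 3 | [L:Q]. As gcd(2,3) = 1, [L:Q] is divisible by 6. Conversely L is generated over Q by √295 and ∛23, so [L:Q] ≤ 2·3 = 6. Therefore [Q(√295, ∛23) : Q] = 6.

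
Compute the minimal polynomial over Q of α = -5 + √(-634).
m_α(x) = x^2 + 10x + 659

From α + 5 = √(-634), squaring gives (α + 5)^2 = -634, i.e. α^2 + 10α + 25 = -634, so α^2 + 10α + 659 = 0. The discriminant of x^2 + 10x + 659 is (10)^2 - 4·(659) = 100 - 2636 = -2536, and 4·(-634) is not a perfect square in Q since -634 is squarefree and ≠ 1. Hence x^2 + 10x + 659 is irreducible over Q and is the minimal polynomial of α.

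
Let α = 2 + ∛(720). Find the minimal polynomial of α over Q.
m_α(x) = x^3 - 6x^2 + 12x - 728

Set β = α - 2 = ∛(720), so β^3 = 720. Then (α - 2)^3 - 720 = 0, i.e. α is a root of g(x) = (x - 2)^3 - 720 = x^3 - 6x^2 + 12x - 728. Since g(x) = h(x - 2) where h(x) = x^3 - 720, and h is irreducible over Q (because 720 is not a perfect cube, so h has no rational root, and a monic cubic with no rational root is irreducible), g is also irreducible (irreducibility is preserved under the substitution x → x - 2). Hence m_α(x) = x^3 - 6x^2 + 12x - 728.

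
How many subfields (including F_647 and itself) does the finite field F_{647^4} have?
F_{647^4} has 3 subfields

The subfields of F_{p^n} are exactly the fields F_{p^d} for d | n (each is the fixed field of the unique index-d subgroup of Gal(F_{p^n}/F_p) ≅ Z/nZ). The divisors of n = 4 are {1, 2, 4}, giving 3 subfields: F_{647^1}, F_{647^2}, F_{647^4}.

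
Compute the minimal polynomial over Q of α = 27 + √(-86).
m_α(x) = x^2 - 54x + 815

From α - 27 = √(-86), squaring gives (α - 27)^2 = -86, i.e. α^2 - 54α + 729 = -86, so α^2 - 54α + 815 = 0. The discriminant of x^2 - 54x + 815 is (-54)^2 - 4·(815) = 2916 - 3260 = -344, and 4·(-86) is not a perfect square in Q since -86 is squarefree and ≠ 1. Hence x^2 - 54x + 815 is irreducible over Q and is the minimal polynomial of α.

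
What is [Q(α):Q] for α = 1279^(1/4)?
[Q(α):Q] = 4

α is a root of x^4 - 1279. By Eisenstein's criterion at the prime p = 1279 (which divides the constant term 1279 but p^2 = 1635841 does not, since 1279 is squarefree), x^4 - 1279 is irreducible over Q. Hence [Q(α):Q] = 4.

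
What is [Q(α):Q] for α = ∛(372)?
[Q(α):Q] = 3

The minimal polynomial of α is x^3 - 372, irreducible over Q since 372 is not a perfect cube (so x^3 - 372 has no rational root). Hence [Q(α):Q] = deg(m_α) = 3.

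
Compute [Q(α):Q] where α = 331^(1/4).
[Q(α):Q] = 4

α is a root of x^4 - 331. By Eisenstein's criterion at the prime p = 331 (which divides the constant term 331 but p^2 = 109561 does not, since 331 is squarefree), x^4 - 331 is irreducible over Q. Hence [Q(α):Q] = 4.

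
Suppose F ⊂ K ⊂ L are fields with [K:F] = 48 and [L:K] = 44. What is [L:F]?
[L:F] = 2112

The tower law says that for any tower of field extensions F ⊂ K ⊂ L with finite degrees, [L:F] = [L:K] · [K:F]. Here this gives [L:F] = 44 · 48 = 2112.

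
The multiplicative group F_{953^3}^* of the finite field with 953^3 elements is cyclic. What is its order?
|F_{953^3}^*| = 865523176

F_{953^3} has 953^3 = 865523177 elements; its multiplicative group consists of all nonzero elements, so |F_{953^3}^*| = 865523177 - 1 = 865523176. (It is cyclic since any finite subgroup of the multiplicative group of a field is cyclic.)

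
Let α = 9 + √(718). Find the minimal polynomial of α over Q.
m_α(x) = x^2 - 18x - 637

From α - 9 = √(718), squaring gives (α - 9)^2 = 718, i.e. α^2 - 18α + 81 = 718, so α^2 - 18α - 637 = 0. The discriminant of x^2 - 18x - 637 is (-18)^2 - 4·(-637) = 324 + 2548 = 2872, and 4·(718) is not a perfect square in Q since 718 is squarefree and ≠ 1. Hence x^2 - 18x - 637 is irreducible over Q and is the minimal polynomial of α.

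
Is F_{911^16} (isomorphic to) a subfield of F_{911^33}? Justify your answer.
No: F_{911^16} is not a subfield of F_{911^33}

F_{p^m} embeds in F_{p^n} iff m | n. Here 16 ∤ 33 (since 33 = 2·16 + 1 with remainder 1 ≠ 0), so F_{911^16} is not a subfield of F_{911^33}. Equivalently: if it were, the tower law would give 16 = [F_{911^16}:F_911] dividing [F_{911^33}:F_911] = 33, contradiction.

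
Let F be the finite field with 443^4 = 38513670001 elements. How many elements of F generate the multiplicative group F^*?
There are φ(38513670000) = 8626176000 primitive elements

F_q^* is cyclic of order q - 1 = 38513670000. A cyclic group of order m has exactly φ(m) generators. Here m = 38513670000 = 2^4 · 3 · 5^4 · 13 · 17 · 37 · 157, so the number of primitive elements is φ(38513670000) = 8626176000.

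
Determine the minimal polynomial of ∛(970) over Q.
m_α(x) = x^3 - 970

α satisfies α^3 = 970, so x^3 - 970 annihilates α. By the rational root test, a rational root p/q (in lowest terms) of x^3 - 970 would satisfy p^3 = 970 q^3, forcing q = 1 and p^3 = 970; but 970 is not a perfect cube, contradiction. A monic cubic over Q with no rational root is irreducible (any nontrivial factorization would include a linear factor). Hence x^3 - 970 is the minimal polynomial of α, and in particular [Q(α):Q] = 3.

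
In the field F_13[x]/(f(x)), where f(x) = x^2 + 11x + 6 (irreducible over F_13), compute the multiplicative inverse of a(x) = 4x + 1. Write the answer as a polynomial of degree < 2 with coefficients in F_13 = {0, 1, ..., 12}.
a(x)^(-1) ≡ 9x + 9 (mod f(x))

Since f is irreducible over F_13, F_13[x]/(f) is a field and a(x) ≠ 0 has an inverse. Apply the extended Euclidean algorithm to f(x) and a(x) in F_13[x]: f(x) = (10x + 10)·a(x) + (9). The last nonzero remainder is the constant 9 = gcd(f, a) in F_13. Back-substituting through the division chain expresses 9 = s(x)·a(x) + t(x)·f(x) with s(x) ≡ 3x + 3 (mod f), so (3x + 3)·a(x) ≡ 9 (mod f). Multiplying by 9^(-1) ≡ 3 in F_13 gives a(x)^(-1) ≡ 3·(3x + 3) ≡ 9x + 9 (mod f). Check: (4x + 1)·(9x + 9) = 10x^2 + 6x + 9 ≡ 1 (mod x^2 + 11x + 6).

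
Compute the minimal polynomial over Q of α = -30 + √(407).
m_α(x) = x^2 + 60x + 493

From α + 30 = √(407), squaring gives (α + 30)^2 = 407, i.e. α^2 + 60α + 900 = 407, so α^2 + 60α + 493 = 0. The discriminant of x^2 + 60x + 493 is (60)^2 - 4·(493) = 3600 - 1972 = 1628, and 4·(407) is not a perfect square in Q since 407 is squarefree and ≠ 1. Hence x^2 + 60x + 493 is irreducible over Q and is the minimal polynomial of α.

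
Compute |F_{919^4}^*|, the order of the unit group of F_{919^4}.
|F_{919^4}^*| = 713283282720

F_{919^4} has 919^4 = 713283282721 elements; its multiplicative group consists of all nonzero elements, so |F_{919^4}^*| = 713283282721 - 1 = 713283282720. (It is cyclic since any finite subgroup of the multiplicative group of a field is cyclic.)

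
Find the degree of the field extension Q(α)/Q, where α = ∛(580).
[Q(α):Q] = 3

The minimal polynomial of α is x^3 - 580, irreducible over Q since 580 is not a perfect cube (so x^3 - 580 has no rational root). Hence [Q(α):Q] = deg(m_α) = 3.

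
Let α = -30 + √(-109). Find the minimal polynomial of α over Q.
m_α(x) = x^2 + 60x + 1009

From α + 30 = √(-109), squaring gives (α + 30)^2 = -109, i.e. α^2 + 60α + 900 = -109, so α^2 + 60α + 1009 = 0. The discriminant of x^2 + 60x + 1009 is (60)^2 - 4·(1009) = 3600 - 4036 = -436, and 4·(-109) is not a perfect square in Q since -109 is squarefree and ≠ 1. Hence x^2 + 60x + 1009 is irreducible over Q and is the minimal polynomial of α.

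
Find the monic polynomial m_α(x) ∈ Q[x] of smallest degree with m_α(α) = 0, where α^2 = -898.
m_α(x) = x^2 + 898

α satisfies α^2 + 898 = 0, so x^2 + 898 annihilates α. Since d = -898 is squarefree and ≠ 1, it is not a perfect square in Q, so x^2 + 898 has no rational root and is therefore irreducible over Q (a degree-2 polynomial over a field is irreducible iff it has no root). Hence m_α(x) = x^2 + 898.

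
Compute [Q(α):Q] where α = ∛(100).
[Q(α):Q] = 3

The minimal polynomial of α is x^3 - 100, irreducible over Q since 100 is not a perfect cube (so x^3 - 100 has no rational root). Hence [Q(α):Q] = deg(m_α) = 3.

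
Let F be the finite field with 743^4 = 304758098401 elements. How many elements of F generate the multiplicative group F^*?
There are φ(304758098400) = 64696320000 primitive elements

F_q^* is cyclic of order q - 1 = 304758098400. A cyclic group of order m has exactly φ(m) generators. Here m = 304758098400 = 2^5 · 3 · 5^2 · 7 · 31 · 53 · 61 · 181, so the number of primitive elements is φ(304758098400) = 64696320000.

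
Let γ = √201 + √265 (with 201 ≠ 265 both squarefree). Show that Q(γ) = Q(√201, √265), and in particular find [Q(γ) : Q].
[Q(γ) : Q] = 4 (equivalently, Q(γ) = Q(√201, √265))

Obviously Q(γ) ⊆ Q(√201, √265), and [Q(√201, √265):Q] = 4 (since 201, 265 are distinct squarefree integers > 1 with 53265 not a perfect square). To show equality we compute the minimal polynomial of γ. From γ = √201 + √265: γ^2 = 201 + 2√(53265) + 265 = 466 + 2√(53265), so γ^2 - 466 = 2√(53265); squaring, (γ^2 - 466)^2 = 4·53265, i.e. γ^4 - 932γ^2 + 217156 - 213060 = 0, i.e. γ^4 - 932γ^2 + 4096 = 0. So γ is a root of x^4 - 932x^2 + 4096. This polynomial is irreducible over Q: it has no rational root (each ±√201 ± √265 is irrational), and any factorization into two quadratics over Q would force √(53265) ∈ Q (pairing opposite roots) or √201, √265 ∈ Q (other pairings), all impossible. Hence [Q(γ):Q] = 4 = [Q(√201, √265):Q], so Q(γ) = Q(√201, √265).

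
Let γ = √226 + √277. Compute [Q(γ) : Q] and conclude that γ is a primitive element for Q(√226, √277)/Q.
[Q(γ) : Q] = 4 (equivalently, Q(γ) = Q(√226, √277))

Obviously Q(γ) ⊆ Q(√226, √277), and [Q(√226, √277):Q] = 4 (since 226, 277 are distinct squarefree integers > 1 with 62602 not a perfect square). To show equality we compute the minimal polynomial of γ. From γ = √226 + √277: γ^2 = 226 + 2√(62602) + 277 = 503 + 2√(62602), so γ^2 - 503 = 2√(62602); squaring, (γ^2 - 503)^2 = 4·62602, i.e. γ^4 - 1006γ^2 + 253009 - 250408 = 0, i.e. γ^4 - 1006γ^2 + 2601 = 0. So γ is a root of x^4 - 1006x^2 + 2601. This polynomial is irreducible over Q: it has no rational root (each ±√226 ± √277 is irrational), and any factorization into two quadratics over Q would force √(62602) ∈ Q (pairing opposite roots) or √226, √277 ∈ Q (other pairings), all impossible. Hence [Q(γ):Q] = 4 = [Q(√226, √277):Q], so Q(γ) = Q(√226, √277).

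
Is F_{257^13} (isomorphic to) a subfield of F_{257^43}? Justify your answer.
No: F_{257^13} is not a subfield of F_{257^43}

F_{p^m} embeds in F_{p^n} iff m | n. Here 13 ∤ 43 (since 43 = 3·13 + 4 with remainder 4 ≠ 0), so F_{257^13} is not a subfield of F_{257^43}. Equivalently: if it were, the tower law would give 13 = [F_{257^13}:F_257] dividing [F_{257^43}:F_257] = 43, contradiction.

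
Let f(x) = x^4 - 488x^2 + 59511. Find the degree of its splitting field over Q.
[K : Q] = 4

Solving the quadratic in x^2: x^2 = (488 ± √(488^2 - 4·59511))/2 = (488 ± √100)/2 = (488 ± 10)/2, giving x^2 = 249 or x^2 = 239. So f(x) = (x^2 - 249)(x^2 - 239) and the roots of f are ±√249, ±√239. Hence the splitting field is K = Q(√249, √239). Since 249 and 239 are distinct squarefree integers > 1, their product 59511 is not a perfect square, so √239 ∉ Q(√249). By the tower law [K:Q] = [Q(√249,√239):Q(√249)] · [Q(√249):Q] = 2 · 2 = 4.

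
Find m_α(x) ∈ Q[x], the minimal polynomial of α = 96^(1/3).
m_α(x) = x^3 - 96

α satisfies α^3 = 96, so x^3 - 96 annihilates α. By the rational root test, a rational root p/q (in lowest terms) of x^3 - 96 would satisfy p^3 = 96 q^3, forcing q = 1 and p^3 = 96; but 96 is not a perfect cube, contradiction. A monic cubic over Q with no rational root is irreducible (any nontrivial factorization would include a linear factor). Hence x^3 - 96 is the minimal polynomial of α, and in particular [Q(α):Q] = 3.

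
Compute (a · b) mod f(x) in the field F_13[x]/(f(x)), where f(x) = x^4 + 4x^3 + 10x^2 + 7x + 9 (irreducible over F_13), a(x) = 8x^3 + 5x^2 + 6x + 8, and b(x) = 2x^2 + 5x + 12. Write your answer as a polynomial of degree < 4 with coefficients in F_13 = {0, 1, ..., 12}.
a · b ≡ 3x^3 + 4x^2 + x + 1 (mod f(x))

Multiply in F_13[x]: a(x)·b(x) = (8x^3 + 5x^2 + 6x + 8)·(2x^2 + 5x + 12) = 3x^5 + 11x^4 + 3x^3 + 2x^2 + 8x + 5. This has degree ≥ 4, so divide by f(x) over F_13: 3x^5 + 11x^4 + 3x^3 + 2x^2 + 8x + 5 = (3x + 12)·(x^4 + 4x^3 + 10x^2 + 7x + 9) + (3x^3 + 4x^2 + x + 1). Hence a·b ≡ 3x^3 + 4x^2 + x + 1 (mod f). (F_13[x]/(f) is a field with 13^4 = 28561 elements since f is irreducible of degree 4.)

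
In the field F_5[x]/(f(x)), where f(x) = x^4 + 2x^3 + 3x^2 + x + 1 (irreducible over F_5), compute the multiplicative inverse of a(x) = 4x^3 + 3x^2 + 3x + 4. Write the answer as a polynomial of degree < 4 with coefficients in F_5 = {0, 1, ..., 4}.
a(x)^(-1) ≡ 3x^3 + 4x^2 + 2x + 3 (mod f(x))

Since f is irreducible over F_5, F_5[x]/(f) is a field and a(x) ≠ 0 has an inverse. Apply the extended Euclidean algorithm to f(x) and a(x) in F_5[x]: f(x) = (4x)·a(x) + (x^2 + 1);  a(x) = (4x + 3)·(x^2 + 1) + (4x + 1);  (x^2 + 1) = (4x + 4)·(4x + 1) + (2). The last nonzero remainder is the constant 2 = gcd(f, a) in F_5. Back-substituting through the division chain expresses 2 = s(x)·a(x) + t(x)·f(x) with s(x) ≡ x^3 + 3x^2 + 4x + 1 (mod f), so (x^3 + 3x^2 + 4x + 1)·a(x) ≡ 2 (mod f). Multiplying by 2^(-1) ≡ 3 in F_5 gives a(x)^(-1) ≡ 3·(x^3 + 3x^2 + 4x + 1) ≡ 3x^3 + 4x^2 + 2x + 3 (mod f). Check: (4x^3 + 3x^2 + 3x + 4)·(3x^3 + 4x^2 + 2x + 3) = 2x^6 + 4x^4 + 2x^3 + x^2 + 2x + 2 ≡ 1 (mod x^4 + 2x^3 + 3x^2 + x + 1).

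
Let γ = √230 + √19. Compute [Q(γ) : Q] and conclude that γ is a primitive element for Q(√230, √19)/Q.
[Q(γ) : Q] = 4 (equivalently, Q(γ) = Q(√230, √19))

Obviously Q(γ) ⊆ Q(√230, √19), and [Q(√230, √19):Q] = 4 (since 230, 19 are distinct squarefree integers > 1 with 4370 not a perfect square). To show equality we compute the minimal polynomial of γ. From γ = √230 + √19: γ^2 = 230 + 2√(4370) + 19 = 249 + 2√(4370), so γ^2 - 249 = 2√(4370); squaring, (γ^2 - 249)^2 = 4·4370, i.e. γ^4 - 498γ^2 + 62001 - 17480 = 0, i.e. γ^4 - 498γ^2 + 44521 = 0. So γ is a root of x^4 - 498x^2 + 44521. This polynomial is irreducible over Q: it has no rational root (each ±√230 ± √19 is irrational), and any factorization into two quadratics over Q would force √(4370) ∈ Q (pairing opposite roots) or √230, √19 ∈ Q (other pairings), all impossible. Hence [Q(γ):Q] = 4 = [Q(√230, √19):Q], so Q(γ) = Q(√230, √19).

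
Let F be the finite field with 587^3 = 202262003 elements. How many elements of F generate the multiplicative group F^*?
There are φ(202262002) = 100442160 primitive elements

F_q^* is cyclic of order q - 1 = 202262002. A cyclic group of order m has exactly φ(m) generators. Here m = 202262002 = 2 · 293 · 547 · 631, so the number of primitive elements is φ(202262002) = 100442160.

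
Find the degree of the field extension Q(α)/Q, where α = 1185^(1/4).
[Q(α):Q] = 4

α is a root of x^4 - 1185. By Eisenstein's criterion at the prime p = 3 (which divides the constant term 1185 but p^2 = 9 does not, since 1185 is squarefree), x^4 - 1185 is irreducible over Q. Hence [Q(α):Q] = 4.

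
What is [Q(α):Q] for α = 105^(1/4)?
[Q(α):Q] = 4

α is a root of x^4 - 105. By Eisenstein's criterion at the prime p = 3 (which divides the constant term 105 but p^2 = 9 does not, since 105 is squarefree), x^4 - 105 is irreducible over Q. Hence [Q(α):Q] = 4.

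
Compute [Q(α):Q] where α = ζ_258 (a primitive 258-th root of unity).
[Q(α):Q] = 84

The minimal polynomial of ζ_258 over Q is the 258-th cyclotomic polynomial Φ_258(x), which is irreducible over Q and has degree φ(258) = 84. Hence [Q(α):Q] = φ(258) = 84.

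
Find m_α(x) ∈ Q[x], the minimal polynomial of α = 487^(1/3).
m_α(x) = x^3 - 487

α satisfies α^3 = 487, so x^3 - 487 annihilates α. By the rational root test, a rational root p/q (in lowest terms) of x^3 - 487 would satisfy p^3 = 487 q^3, forcing q = 1 and p^3 = 487; but 487 is not a perfect cube, contradiction. A monic cubic over Q with no rational root is irreducible (any nontrivial factorization would include a linear factor). Hence x^3 - 487 is the minimal polynomial of α, and in particular [Q(α):Q] = 3.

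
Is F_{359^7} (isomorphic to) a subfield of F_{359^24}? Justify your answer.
No: F_{359^7} is not a subfield of F_{359^24}

F_{p^m} embeds in F_{p^n} iff m | n. Here 7 ∤ 24 (since 24 = 3·7 + 3 with remainder 3 ≠ 0), so F_{359^7} is not a subfield of F_{359^24}. Equivalently: if it were, the tower law would give 7 = [F_{359^7}:F_359] dividing [F_{359^24}:F_359] = 24, contradiction.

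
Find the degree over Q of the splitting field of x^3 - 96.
[K : Q] = 6

The roots of x^3 - 96 are ∛96, ω∛96, ω^2∛96 where ω = e^(2πi/3) is a primitive cube root of unity, so K = Q(∛96, ω). Now [Q(∛96):Q] = 3 (since 96 is not a perfect cube, x^3 - 96 is irreducible) and [Q(ω):Q] = 2. Both 2 and 3 divide [K:Q], and [K:Q] ≤ 3·2 = 6, so [K:Q] = 6. (Equivalently: Q(∛96) ⊂ R but ω ∉ R, so [K : Q(∛96)] = 2.)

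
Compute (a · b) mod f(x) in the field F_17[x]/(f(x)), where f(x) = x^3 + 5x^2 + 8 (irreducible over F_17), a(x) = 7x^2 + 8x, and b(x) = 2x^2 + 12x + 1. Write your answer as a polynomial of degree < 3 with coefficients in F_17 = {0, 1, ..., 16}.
a · b ≡ 4x^2 + 15x + 15 (mod f(x))

Multiply in F_17[x]: a(x)·b(x) = (7x^2 + 8x)·(2x^2 + 12x + 1) = 14x^4 + 15x^3 + x^2 + 8x. This has degree ≥ 3, so divide by f(x) over F_17: 14x^4 + 15x^3 + x^2 + 8x = (14x + 13)·(x^3 + 5x^2 + 8) + (4x^2 + 15x + 15). Hence a·b ≡ 4x^2 + 15x + 15 (mod f). (F_17[x]/(f) is a field with 17^3 = 4913 elements since f is irreducible of degree 3.)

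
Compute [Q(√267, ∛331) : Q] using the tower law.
[Q(√267, ∛331) : Q] = 6

Let L = Q(√267, ∛331). Since Q(√267) ⊂ L and [Q(√267):Q] = 2, the tower law gives 2 | [L:Q]. Likewise Q(∛331) ⊂ L with [Q(∛331):Q] = 3 (because 331 is not a perfect cube), so 3 | [L:Q]. As gcd(2,3) = 1, [L:Q] is divisible by 6. Conversely L is generated over Q by √267 and ∛331, so [L:Q] ≤ 2·3 = 6. Therefore [Q(√267, ∛331) : Q] = 6.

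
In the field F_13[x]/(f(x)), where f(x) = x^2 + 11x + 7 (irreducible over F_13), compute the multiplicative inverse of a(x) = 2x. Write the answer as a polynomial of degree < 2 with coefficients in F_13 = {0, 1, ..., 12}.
a(x)^(-1) ≡ 12x + 2 (mod f(x))

Since f is irreducible over F_13, F_13[x]/(f) is a field and a(x) ≠ 0 has an inverse. Apply the extended Euclidean algorithm to f(x) and a(x) in F_13[x]: f(x) = (7x + 12)·a(x) + (7). The last nonzero remainder is the constant 7 = gcd(f, a) in F_13. Back-substituting through the division chain expresses 7 = s(x)·a(x) + t(x)·f(x) with s(x) ≡ 6x + 1 (mod f), so (6x + 1)·a(x) ≡ 7 (mod f). Multiplying by 7^(-1) ≡ 2 in F_13 gives a(x)^(-1) ≡ 2·(6x + 1) ≡ 12x + 2 (mod f). Check: (2x)·(12x + 2) = 11x^2 + 4x ≡ 1 (mod x^2 + 11x + 7).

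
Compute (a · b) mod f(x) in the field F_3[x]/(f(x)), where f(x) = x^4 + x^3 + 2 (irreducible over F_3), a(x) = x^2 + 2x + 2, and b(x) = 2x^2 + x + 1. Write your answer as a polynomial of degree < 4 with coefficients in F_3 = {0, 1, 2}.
a · b ≡ x^2 + x + 1 (mod f(x))

Multiply in F_3[x]: a(x)·b(x) = (x^2 + 2x + 2)·(2x^2 + x + 1) = 2x^4 + 2x^3 + x^2 + x + 2. This has degree ≥ 4, so divide by f(x) over F_3: 2x^4 + 2x^3 + x^2 + x + 2 = (2)·(x^4 + x^3 + 2) + (x^2 + x + 1). Hence a·b ≡ x^2 + x + 1 (mod f). (F_3[x]/(f) is a field with 3^4 = 81 elements since f is irreducible of degree 4.)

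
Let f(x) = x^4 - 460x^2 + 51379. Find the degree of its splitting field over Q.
[K : Q] = 4

Solving the quadratic in x^2: x^2 = (460 ± √(460^2 - 4·51379))/2 = (460 ± √6084)/2 = (460 ± 78)/2, giving x^2 = 191 or x^2 = 269. So f(x) = (x^2 - 191)(x^2 - 269) and the roots of f are ±√191, ±√269. Hence the splitting field is K = Q(√191, √269). Since 191 and 269 are distinct squarefree integers > 1, their product 51379 is not a perfect square, so √269 ∉ Q(√191). By the tower law [K:Q] = [Q(√191,√269):Q(√191)] · [Q(√191):Q] = 2 · 2 = 4.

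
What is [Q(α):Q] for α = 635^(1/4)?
[Q(α):Q] = 4

α is a root of x^4 - 635. By Eisenstein's criterion at the prime p = 5 (which divides the constant term 635 but p^2 = 25 does not, since 635 is squarefree), x^4 - 635 is irreducible over Q. Hence [Q(α):Q] = 4.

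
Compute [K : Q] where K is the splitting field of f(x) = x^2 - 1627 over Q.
[K : Q] = 2

f(x) = x^2 - 1627 factors as (x - √1627)(x + √1627). The splitting field is K = Q(√1627). Since 1627 is squarefree and > 1, it is not a perfect square, so x^2 - 1627 is irreducible over Q and [Q(√1627) : Q] = 2. Hence [K : Q] = 2.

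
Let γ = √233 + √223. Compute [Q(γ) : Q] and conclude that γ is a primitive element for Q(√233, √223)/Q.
[Q(γ) : Q] = 4 (equivalently, Q(γ) = Q(√233, √223))

Obviously Q(γ) ⊆ Q(√233, √223), and [Q(√233, √223):Q] = 4 (since 233, 223 are distinct squarefree integers > 1 with 51959 not a perfect square). To show equality we compute the minimal polynomial of γ. From γ = √233 + √223: γ^2 = 233 + 2√(51959) + 223 = 456 + 2√(51959), so γ^2 - 456 = 2√(51959); squaring, (γ^2 - 456)^2 = 4·51959, i.e. γ^4 - 912γ^2 + 207936 - 207836 = 0, i.e. γ^4 - 912γ^2 + 100 = 0. So γ is a root of x^4 - 912x^2 + 100. This polynomial is irreducible over Q: it has no rational root (each ±√233 ± √223 is irrational), and any factorization into two quadratics over Q would force √(51959) ∈ Q (pairing opposite roots) or √233, √223 ∈ Q (other pairings), all impossible. Hence [Q(γ):Q] = 4 = [Q(√233, √223):Q], so Q(γ) = Q(√233, √223).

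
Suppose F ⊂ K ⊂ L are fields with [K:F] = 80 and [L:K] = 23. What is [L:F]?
[L:F] = 1840

The tower law says that for any tower of field extensions F ⊂ K ⊂ L with finite degrees, [L:F] = [L:K] · [K:F]. Here this gives [L:F] = 23 · 80 = 1840.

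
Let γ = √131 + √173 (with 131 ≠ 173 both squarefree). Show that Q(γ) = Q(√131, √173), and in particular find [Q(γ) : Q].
[Q(γ) : Q] = 4 (equivalently, Q(γ) = Q(√131, √173))

Obviously Q(γ) ⊆ Q(√131, √173), and [Q(√131, √173):Q] = 4 (since 131, 173 are distinct squarefree integers > 1 with 22663 not a perfect square). To show equality we compute the minimal polynomial of γ. From γ = √131 + √173: γ^2 = 131 + 2√(22663) + 173 = 304 + 2√(22663), so γ^2 - 304 = 2√(22663); squaring, (γ^2 - 304)^2 = 4·22663, i.e. γ^4 - 608γ^2 + 92416 - 90652 = 0, i.e. γ^4 - 608γ^2 + 1764 = 0. So γ is a root of x^4 - 608x^2 + 1764. This polynomial is irreducible over Q: it has no rational root (each ±√131 ± √173 is irrational), and any factorization into two quadratics over Q would force √(22663) ∈ Q (pairing opposite roots) or √131, √173 ∈ Q (other pairings), all impossible. Hence [Q(γ):Q] = 4 = [Q(√131, √173):Q], so Q(γ) = Q(√131, √173).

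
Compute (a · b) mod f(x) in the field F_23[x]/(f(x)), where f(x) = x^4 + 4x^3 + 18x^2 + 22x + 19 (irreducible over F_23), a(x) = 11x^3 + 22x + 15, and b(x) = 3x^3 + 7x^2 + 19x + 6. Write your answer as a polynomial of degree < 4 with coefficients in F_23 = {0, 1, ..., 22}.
a · b ≡ 5x^3 + 13x^2 + 6x + 16 (mod f(x))

Multiply in F_23[x]: a(x)·b(x) = (11x^3 + 22x + 15)·(3x^3 + 7x^2 + 19x + 6) = 10x^6 + 8x^5 + 22x^4 + 12x^3 + 17x^2 + 3x + 21. This has degree ≥ 4, so divide by f(x) over F_23: 10x^6 + 8x^5 + 22x^4 + 12x^3 + 17x^2 + 3x + 21 = (10x^2 + 14x + 16)·(x^4 + 4x^3 + 18x^2 + 22x + 19) + (5x^3 + 13x^2 + 6x + 16). Hence a·b ≡ 5x^3 + 13x^2 + 6x + 16 (mod f). (F_23[x]/(f) is a field with 23^4 = 279841 elements since f is irreducible of degree 4.)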